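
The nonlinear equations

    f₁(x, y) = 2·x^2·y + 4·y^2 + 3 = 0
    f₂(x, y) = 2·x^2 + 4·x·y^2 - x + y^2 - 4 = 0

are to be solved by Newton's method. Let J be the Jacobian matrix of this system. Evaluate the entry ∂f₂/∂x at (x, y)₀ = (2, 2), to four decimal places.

∂f₂/∂x = 4·x + 4·y^2 - 1.
At (2, 2) this is 23.0000.

23.0000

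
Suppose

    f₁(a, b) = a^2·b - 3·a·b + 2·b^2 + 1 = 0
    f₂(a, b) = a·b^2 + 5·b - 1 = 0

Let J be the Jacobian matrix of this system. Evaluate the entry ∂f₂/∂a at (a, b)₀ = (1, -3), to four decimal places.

9.0000

∂f₂/∂a = b^2.
At (1, -3) this is 9.0000.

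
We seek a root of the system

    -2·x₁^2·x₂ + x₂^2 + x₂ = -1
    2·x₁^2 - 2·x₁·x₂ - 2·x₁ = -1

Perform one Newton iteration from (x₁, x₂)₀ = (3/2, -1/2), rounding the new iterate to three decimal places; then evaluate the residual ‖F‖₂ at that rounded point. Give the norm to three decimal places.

At (3/2, -1/2): F = (3.000, 4.000).
Jacobian J = [[-4·x₁·x₂, -2·x₁^2 + 2·x₂ + 1], [4·x₁ - 2·x₂ - 2, -2·x₁]].
At the point, J = [[3.000, -4.500], [5.000, -3.000]] (det J = 13.500).
Solving J·Δ = −F gives Δ = (-0.667, 0.222).
Then the next iterate is (x₁, x₂)₁ = (0.833, -0.278).
Re-evaluating at (0.833, -0.278): F = (1.18509, 1.18493), so ‖F‖₂ = 1.676.

1.676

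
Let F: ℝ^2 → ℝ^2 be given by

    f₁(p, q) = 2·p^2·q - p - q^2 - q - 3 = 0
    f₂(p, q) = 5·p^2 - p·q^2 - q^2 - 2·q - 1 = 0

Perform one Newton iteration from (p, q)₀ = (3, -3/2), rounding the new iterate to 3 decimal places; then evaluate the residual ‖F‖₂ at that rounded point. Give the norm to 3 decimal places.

14.026

At (3, -3/2): F = (-33.750, 38.000).
Jacobian J = [[4·p·q - 1, 2·p^2 - 2·q - 1], [10·p - q^2, -2·p·q - 2·q - 2]].
At the point, J = [[-19.000, 20.000], [27.750, 10.000]] (det J = -745.000).
Solving J·Δ = −F gives Δ = (-1.473, 0.288).
Then the next iterate is (p, q)₁ = (1.527, -1.212).
Re-evaluating at (1.527, -1.212): F = (-10.43606, 9.37062), so ‖F‖₂ = 14.026.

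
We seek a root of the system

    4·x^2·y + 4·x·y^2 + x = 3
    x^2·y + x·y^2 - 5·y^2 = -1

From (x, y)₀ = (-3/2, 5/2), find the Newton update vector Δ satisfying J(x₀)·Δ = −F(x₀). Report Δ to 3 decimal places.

At (-3/2, 5/2): F = (-19.500, -34.000).
Jacobian J = [[8·x·y + 4·y^2 + 1, 4·x^2 + 8·x·y], [2·x·y + y^2, x^2 + 2·x·y - 10·y]].
At the point, J = [[-4.000, -21.000], [-1.250, -30.250]] (det J = 94.750).
Solving J·Δ = −F gives Δ = (1.310, -1.178).

(1.310, -1.178)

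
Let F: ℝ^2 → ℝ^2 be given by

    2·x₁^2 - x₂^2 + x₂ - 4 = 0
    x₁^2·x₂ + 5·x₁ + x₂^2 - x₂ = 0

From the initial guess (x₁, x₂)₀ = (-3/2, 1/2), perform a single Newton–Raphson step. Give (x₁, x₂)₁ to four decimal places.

(-1.3750, 3.2500)

At (-3/2, 1/2): F = (0.7500, -6.6250).
Jacobian J = [[4·x₁, -2·x₂ + 1], [2·x₁·x₂ + 5, x₁^2 + 2·x₂ - 1]].
At the point, J = [[-6.0000, 0.0000], [3.5000, 2.2500]] (det J = -13.5000).
Solving J·Δ = −F gives Δ = (0.1250, 2.7500).
Then the next iterate is (x₁, x₂)₁ = (-1.3750, 3.2500).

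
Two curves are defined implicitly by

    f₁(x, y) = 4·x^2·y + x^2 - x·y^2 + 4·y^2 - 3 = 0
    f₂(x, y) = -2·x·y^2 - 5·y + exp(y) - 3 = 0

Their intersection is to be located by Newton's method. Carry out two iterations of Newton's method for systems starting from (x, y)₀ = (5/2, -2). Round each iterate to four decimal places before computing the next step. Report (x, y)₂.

(1.0869, -1.5364)

At (5/2, -2): F = (-40.7500, -12.864665).
Jacobian J = [[8·x·y + 2·x - y^2, 4·x^2 - 2·x·y + 8·y], [-2·y^2, -4·x·y + exp(y) - 5]].
At the point, J = [[-39.0000, 19.0000], [-8.0000, 15.135335]] (det J = -438.278076).
Solving J·Δ = −F gives Δ = (-0.8495, 0.4009).
Then the next iterate is (x, y)₁ = (1.6505, -1.5991).
Round to (1.6505, -1.5991) and repeat: F = (-11.692649, -3.243477), J = [[-20.370637, 3.382430], [-5.114242, 5.759337]].
Δ = (-0.5636, 0.0627), so (x, y)₂ = (1.0869, -1.5364).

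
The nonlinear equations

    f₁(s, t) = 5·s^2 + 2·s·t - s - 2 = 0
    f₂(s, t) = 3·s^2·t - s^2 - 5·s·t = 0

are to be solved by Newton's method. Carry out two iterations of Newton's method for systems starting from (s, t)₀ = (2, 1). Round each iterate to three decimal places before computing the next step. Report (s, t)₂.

(0.714, -2.637)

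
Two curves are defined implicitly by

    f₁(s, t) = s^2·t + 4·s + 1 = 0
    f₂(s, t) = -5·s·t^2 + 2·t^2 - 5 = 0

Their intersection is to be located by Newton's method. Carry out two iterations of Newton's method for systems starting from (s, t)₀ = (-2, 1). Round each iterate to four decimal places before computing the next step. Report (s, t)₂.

(1.2664, 1.3485)

At (-2, 1): F = (-3.0000, 7.0000).
Jacobian J = [[2·s·t + 4, s^2], [-5·t^2, -10·s·t + 4·t]].
At the point, J = [[0.0000, 4.0000], [-5.0000, 24.0000]] (det J = 20.0000).
Solving J·Δ = −F gives Δ = (5.0000, 0.7500).
Then the next iterate is (s, t)₁ = (3.0000, 1.7500).
Round to (3.0000, 1.7500) and repeat: F = (28.7500, -44.8125), J = [[14.5000, 9.0000], [-15.3125, -45.5000]].
Δ = (-1.7336, -0.4015), so (s, t)₂ = (1.2664, 1.3485).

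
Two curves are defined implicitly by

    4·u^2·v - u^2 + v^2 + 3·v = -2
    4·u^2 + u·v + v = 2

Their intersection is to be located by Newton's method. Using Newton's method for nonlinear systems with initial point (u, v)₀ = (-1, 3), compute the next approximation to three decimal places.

(-0.600, 1.292)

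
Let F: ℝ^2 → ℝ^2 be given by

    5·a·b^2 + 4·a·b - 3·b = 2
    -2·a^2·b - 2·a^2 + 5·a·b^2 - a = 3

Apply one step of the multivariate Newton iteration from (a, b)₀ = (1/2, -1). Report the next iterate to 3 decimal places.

At (1/2, -1): F = (1.500, -1.000).
Jacobian J = [[5·b^2 + 4·b, 10·a·b + 4·a - 3], [-4·a·b - 4·a + 5·b^2 - 1, -2·a^2 + 10·a·b]].
At the point, J = [[1.000, -6.000], [4.000, -5.500]] (det J = 18.500).
Solving J·Δ = −F gives Δ = (0.770, 0.378).
Then the next iterate is (a, b)₁ = (1.270, -0.622).

(1.270, -0.622)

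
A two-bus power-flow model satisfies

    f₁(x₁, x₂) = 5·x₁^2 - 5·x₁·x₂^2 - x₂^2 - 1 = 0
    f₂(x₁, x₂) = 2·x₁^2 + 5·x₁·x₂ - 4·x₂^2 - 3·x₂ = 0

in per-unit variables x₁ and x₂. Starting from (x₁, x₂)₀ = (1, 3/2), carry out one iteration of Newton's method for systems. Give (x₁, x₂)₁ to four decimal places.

At (1, 3/2): F = (-9.5000, -4.0000).
Jacobian J = [[10·x₁ - 5·x₂^2, -10·x₁·x₂ - 2·x₂], [4·x₁ + 5·x₂, 5·x₁ - 8·x₂ - 3]].
At the point, J = [[-1.2500, -18.0000], [11.5000, -10.0000]] (det J = 219.5000).
Solving J·Δ = −F gives Δ = (-0.1048, -0.5205).
Then the next iterate is (x₁, x₂)₁ = (0.8952, 0.9795).

(0.8952, 0.9795)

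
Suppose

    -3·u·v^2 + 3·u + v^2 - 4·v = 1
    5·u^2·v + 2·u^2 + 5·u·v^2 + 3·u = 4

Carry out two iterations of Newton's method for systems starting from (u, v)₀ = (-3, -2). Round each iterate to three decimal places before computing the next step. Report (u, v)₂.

(-1.014, -0.962)

At (-3, -2): F = (38.000, -145.000).
Jacobian J = [[-3·v^2 + 3, -6·u·v + 2·v - 4], [10·u·v + 4·u + 5·v^2 + 3, 5·u^2 + 10·u·v]].
At the point, J = [[-9.000, -44.000], [71.000, 105.000]] (det J = 2179.000).
Solving J·Δ = −F gives Δ = (1.097, 0.639).
Then the next iterate is (u, v)₁ = (-1.903, -1.361).
Round to (-1.903, -1.361) and repeat: F = (11.16222, -44.73470), J = [[-2.55696, -22.26190], [30.54944, 44.00688]].
Δ = (0.889, 0.399), so (u, v)₂ = (-1.014, -0.962).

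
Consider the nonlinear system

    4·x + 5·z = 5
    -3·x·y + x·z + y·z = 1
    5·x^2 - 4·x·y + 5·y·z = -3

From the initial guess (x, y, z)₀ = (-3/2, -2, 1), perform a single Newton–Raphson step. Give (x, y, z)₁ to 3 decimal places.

At (-3/2, -2, 1): F = (-6.000, -13.500, -7.750).
Jacobian J = [[4, 0, 5], [-3·y + z, -3·x + z, x + y], [10·x - 4·y, -4·x + 5·z, 5·y]].
At the point, J = [[4.000, 0.000, 5.000], [7.000, 5.500, -3.500], [-7.000, 11.000, -10.000]] (det J = 511.500).
Solving J·Δ = −F gives Δ = (0.841, 1.719, 0.527).
Then the next iterate is (x, y, z)₁ = (-0.659, -0.281, 1.527).

(-0.659, -0.281, 1.527)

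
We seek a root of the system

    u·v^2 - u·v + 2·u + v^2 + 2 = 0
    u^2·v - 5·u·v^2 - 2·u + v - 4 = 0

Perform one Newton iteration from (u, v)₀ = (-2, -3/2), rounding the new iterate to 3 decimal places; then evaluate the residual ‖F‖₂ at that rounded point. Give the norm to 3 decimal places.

3.018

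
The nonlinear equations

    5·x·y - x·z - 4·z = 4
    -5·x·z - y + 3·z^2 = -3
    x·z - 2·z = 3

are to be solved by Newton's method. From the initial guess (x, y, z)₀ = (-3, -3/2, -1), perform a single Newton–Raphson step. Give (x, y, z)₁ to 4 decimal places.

(-1.5709, -0.8269, -0.8858)

At (-3, -3/2, -1): F = (19.5000, -7.5000, 2.0000).
Jacobian J = [[5·y - z, 5·x, -x - 4], [-5·z, -1, -5·x + 6·z], [z, 0, x - 2]].
At the point, J = [[-6.5000, -15.0000, -1.0000], [5.0000, -1.0000, 9.0000], [-1.0000, 0.0000, -5.0000]] (det J = -271.5000).
Solving J·Δ = −F gives Δ = (1.4291, 0.6731, 0.1142).
Then the next iterate is (x, y, z)₁ = (-1.5709, -0.8269, -0.8858).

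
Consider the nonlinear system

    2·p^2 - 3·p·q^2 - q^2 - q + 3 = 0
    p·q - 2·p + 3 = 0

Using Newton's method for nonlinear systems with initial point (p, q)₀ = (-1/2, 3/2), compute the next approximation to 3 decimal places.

(0.189, 7.311)

At (-1/2, 3/2): F = (3.125, 3.250).
Jacobian J = [[4·p - 3·q^2, -6·p·q - 2·q - 1], [q - 2, p]].
At the point, J = [[-8.750, 0.500], [-0.500, -0.500]] (det J = 4.625).
Solving J·Δ = −F gives Δ = (0.689, 5.811).
Then the next iterate is (p, q)₁ = (0.189, 7.311).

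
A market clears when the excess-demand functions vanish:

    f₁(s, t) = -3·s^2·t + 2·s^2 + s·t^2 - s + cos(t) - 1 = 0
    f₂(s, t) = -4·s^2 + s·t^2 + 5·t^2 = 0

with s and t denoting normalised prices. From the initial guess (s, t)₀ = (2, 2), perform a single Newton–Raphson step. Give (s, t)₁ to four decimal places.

(1.3835, 1.3072)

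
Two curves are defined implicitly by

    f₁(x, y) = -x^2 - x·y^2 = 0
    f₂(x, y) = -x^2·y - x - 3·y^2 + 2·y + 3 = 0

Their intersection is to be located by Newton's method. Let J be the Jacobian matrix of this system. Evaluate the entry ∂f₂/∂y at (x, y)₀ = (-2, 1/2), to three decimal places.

-5.000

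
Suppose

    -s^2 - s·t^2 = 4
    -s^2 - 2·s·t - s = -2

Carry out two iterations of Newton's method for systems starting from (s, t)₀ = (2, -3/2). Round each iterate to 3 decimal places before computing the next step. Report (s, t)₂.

At (2, -3/2): F = (-12.500, 2.000).
Jacobian J = [[-2·s - t^2, -2·s·t], [-2·s - 2·t - 1, -2·s]].
At the point, J = [[-6.250, 6.000], [-2.000, -4.000]] (det J = 37.000).
Solving J·Δ = −F gives Δ = (-1.027, 1.014).
Then the next iterate is (s, t)₁ = (0.973, -0.486).
Round to (0.973, -0.486) and repeat: F = (-5.17655, 1.02603), J = [[-2.18220, 0.94576], [-1.974, -1.946]].
Δ = (-1.489, 2.038), so (s, t)₂ = (-0.516, 1.552).

(-0.516, 1.552)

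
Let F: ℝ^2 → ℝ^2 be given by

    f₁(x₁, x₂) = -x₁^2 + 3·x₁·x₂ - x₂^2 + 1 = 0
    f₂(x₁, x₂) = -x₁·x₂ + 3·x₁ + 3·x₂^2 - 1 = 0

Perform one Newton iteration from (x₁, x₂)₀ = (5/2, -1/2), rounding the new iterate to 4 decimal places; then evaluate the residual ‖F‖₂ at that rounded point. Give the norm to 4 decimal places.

32.9270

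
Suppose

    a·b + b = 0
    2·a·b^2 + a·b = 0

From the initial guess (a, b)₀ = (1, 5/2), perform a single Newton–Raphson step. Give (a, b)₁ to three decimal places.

At (1, 5/2): F = (5.000, 15.000).
Jacobian J = [[b, a + 1], [2·b^2 + b, 4·a·b + a]].
At the point, J = [[2.500, 2.000], [15.000, 11.000]] (det J = -2.500).
Solving J·Δ = −F gives Δ = (10.000, -15.000).
Then the next iterate is (a, b)₁ = (11.000, -12.500).

(11.000, -12.500)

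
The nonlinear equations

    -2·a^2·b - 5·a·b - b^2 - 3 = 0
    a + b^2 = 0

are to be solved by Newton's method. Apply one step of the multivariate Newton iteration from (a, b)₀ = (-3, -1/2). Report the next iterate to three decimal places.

At (-3, -1/2): F = (-1.750, -2.750).
Jacobian J = [[-4·a·b - 5·b, -2·a^2 - 5·a - 2·b], [1, 2·b]].
At the point, J = [[-3.500, -2.000], [1.000, -1.000]] (det J = 5.500).
Solving J·Δ = −F gives Δ = (0.682, -2.068).
Then the next iterate is (a, b)₁ = (-2.318, -2.568).

(-2.318, -2.568)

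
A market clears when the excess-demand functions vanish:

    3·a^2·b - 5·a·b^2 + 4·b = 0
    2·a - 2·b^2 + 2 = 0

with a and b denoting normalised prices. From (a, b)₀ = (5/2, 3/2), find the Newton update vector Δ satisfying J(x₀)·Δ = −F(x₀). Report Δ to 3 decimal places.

At (5/2, 3/2): F = (6.000, 2.500).
Jacobian J = [[6·a·b - 5·b^2, 3·a^2 - 10·a·b + 4], [2, -4·b]].
At the point, J = [[11.250, -14.750], [2.000, -6.000]] (det J = -38.000).
Solving J·Δ = −F gives Δ = (0.023, 0.424).

(0.023, 0.424)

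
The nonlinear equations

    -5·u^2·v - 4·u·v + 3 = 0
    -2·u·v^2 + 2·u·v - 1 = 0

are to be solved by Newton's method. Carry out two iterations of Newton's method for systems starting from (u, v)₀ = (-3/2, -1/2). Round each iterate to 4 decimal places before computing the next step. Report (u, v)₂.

At (-3/2, -1/2): F = (5.6250, 1.2500).
Jacobian J = [[-10·u·v - 4·v, -5·u^2 - 4·u], [-2·v^2 + 2·v, -4·u·v + 2·u]].
At the point, J = [[-5.5000, -5.2500], [-1.5000, -6.0000]] (det J = 25.1250).
Solving J·Δ = −F gives Δ = (1.0821, -0.0622).
Then the next iterate is (u, v)₁ = (-0.4179, -0.5622).
Round to (-0.4179, -0.5622) and repeat: F = (2.551141, -0.265943), J = [[-0.100634, 0.798398], [-1.756538, -1.775574]].
Δ = (2.7306, -2.8511), so (u, v)₂ = (2.3127, -3.4133).

(2.3127, -3.4133)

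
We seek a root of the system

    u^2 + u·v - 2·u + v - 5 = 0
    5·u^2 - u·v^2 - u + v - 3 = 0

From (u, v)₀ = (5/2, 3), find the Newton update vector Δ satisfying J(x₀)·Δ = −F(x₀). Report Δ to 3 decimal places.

(-0.853, -0.467)

At (5/2, 3): F = (6.750, 6.250).
Jacobian J = [[2·u + v - 2, u + 1], [10·u - v^2 - 1, -2·u·v + 1]].
At the point, J = [[6.000, 3.500], [15.000, -14.000]] (det J = -136.500).
Solving J·Δ = −F gives Δ = (-0.853, -0.467).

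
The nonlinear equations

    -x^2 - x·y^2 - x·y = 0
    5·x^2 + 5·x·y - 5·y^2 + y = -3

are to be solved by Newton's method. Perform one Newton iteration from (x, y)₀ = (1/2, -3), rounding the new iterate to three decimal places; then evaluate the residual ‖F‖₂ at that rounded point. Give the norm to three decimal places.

At (1/2, -3): F = (-3.250, -51.250).
Jacobian J = [[-2·x - y^2 - y, -2·x·y - x], [10·x + 5·y, 5·x - 10·y + 1]].
At the point, J = [[-7.000, 2.500], [-10.000, 33.500]] (det J = -209.500).
Solving J·Δ = −F gives Δ = (0.092, 1.557).
Then the next iterate is (x, y)₁ = (0.592, -1.443).
Re-evaluating at (0.592, -1.443): F = (-0.72890, -11.37321), so ‖F‖₂ = 11.397.

11.397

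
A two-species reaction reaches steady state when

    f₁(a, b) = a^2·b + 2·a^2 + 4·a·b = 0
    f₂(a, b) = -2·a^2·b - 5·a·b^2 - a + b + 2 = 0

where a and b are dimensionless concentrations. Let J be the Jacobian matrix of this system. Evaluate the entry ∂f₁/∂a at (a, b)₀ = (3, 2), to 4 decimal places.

∂f₁/∂a = 2·a·b + 4·a + 4·b.
At (3, 2) this is 32.0000.

32.0000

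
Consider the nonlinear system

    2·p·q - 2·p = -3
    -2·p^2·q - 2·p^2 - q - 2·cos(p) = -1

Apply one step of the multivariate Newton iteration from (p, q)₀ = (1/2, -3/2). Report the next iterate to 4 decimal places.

At (1/2, -3/2): F = (0.5000, 0.994835).
Jacobian J = [[2·q - 2, 2·p], [-4·p·q - 4·p + 2·sin(p), -2·p^2 - 1]].
At the point, J = [[-5.0000, 1.0000], [1.958851, -1.5000]] (det J = 5.541149).
Solving J·Δ = −F gives Δ = (0.3149, 1.0744).
Then the next iterate is (p, q)₁ = (0.8149, -0.4256).

(0.8149, -0.4256)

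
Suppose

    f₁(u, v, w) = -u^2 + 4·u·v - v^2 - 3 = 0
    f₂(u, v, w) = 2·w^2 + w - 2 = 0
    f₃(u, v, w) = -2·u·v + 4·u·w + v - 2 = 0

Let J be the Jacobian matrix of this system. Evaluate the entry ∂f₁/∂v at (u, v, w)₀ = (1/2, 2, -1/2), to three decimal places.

∂f₁/∂v = 4·u - 2·v.
At (1/2, 2, -1/2) this is -2.000.

-2.000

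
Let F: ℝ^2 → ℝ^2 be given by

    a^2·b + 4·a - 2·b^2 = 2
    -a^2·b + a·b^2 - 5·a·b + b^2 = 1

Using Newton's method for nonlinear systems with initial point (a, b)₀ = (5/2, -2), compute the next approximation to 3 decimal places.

At (5/2, -2): F = (-12.500, 50.500).
Jacobian J = [[2·a·b + 4, a^2 - 4·b], [-2·a·b + b^2 - 5·b, -a^2 + 2·a·b - 5·a + 2·b]].
At the point, J = [[-6.000, 14.250], [24.000, -32.750]] (det J = -145.500).
Solving J·Δ = −F gives Δ = (-2.132, -0.021).
Then the next iterate is (a, b)₁ = (0.368, -2.021).

(0.368, -2.021)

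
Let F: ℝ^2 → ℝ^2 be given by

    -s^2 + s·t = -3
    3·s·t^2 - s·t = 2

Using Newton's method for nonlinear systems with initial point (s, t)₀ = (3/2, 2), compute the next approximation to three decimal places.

(2.845, 0.397)

At (3/2, 2): F = (3.750, 13.000).
Jacobian J = [[-2·s + t, s], [3·t^2 - t, 6·s·t - s]].
At the point, J = [[-1.000, 1.500], [10.000, 16.500]] (det J = -31.500).
Solving J·Δ = −F gives Δ = (1.345, -1.603).
Then the next iterate is (s, t)₁ = (2.845, 0.397).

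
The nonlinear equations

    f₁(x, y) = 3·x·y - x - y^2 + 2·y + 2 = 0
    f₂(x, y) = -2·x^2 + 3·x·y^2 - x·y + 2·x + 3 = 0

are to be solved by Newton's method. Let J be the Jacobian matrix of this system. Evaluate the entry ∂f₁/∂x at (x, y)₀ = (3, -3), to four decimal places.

-10.0000

∂f₁/∂x = 3·y - 1.
At (3, -3) this is -10.0000.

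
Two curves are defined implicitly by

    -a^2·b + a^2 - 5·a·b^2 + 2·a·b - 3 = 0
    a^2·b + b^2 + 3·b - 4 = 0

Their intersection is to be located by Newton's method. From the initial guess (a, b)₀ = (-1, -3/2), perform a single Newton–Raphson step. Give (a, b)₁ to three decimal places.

At (-1, -3/2): F = (13.750, -7.750).
Jacobian J = [[-2·a·b + 2·a - 5·b^2 + 2·b, -a^2 - 10·a·b + 2·a], [2·a·b, a^2 + 2·b + 3]].
At the point, J = [[-19.250, -18.000], [3.000, 1.000]] (det J = 34.750).
Solving J·Δ = −F gives Δ = (3.619, -3.106).
Then the next iterate is (a, b)₁ = (2.619, -4.606).

(2.619, -4.606)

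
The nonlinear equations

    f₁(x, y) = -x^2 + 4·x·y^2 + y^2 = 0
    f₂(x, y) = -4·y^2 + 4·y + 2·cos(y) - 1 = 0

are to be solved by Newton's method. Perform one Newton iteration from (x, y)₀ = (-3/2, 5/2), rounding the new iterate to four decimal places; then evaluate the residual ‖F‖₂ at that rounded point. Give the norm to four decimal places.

10.5596

At (-3/2, 5/2): F = (-33.5000, -17.602287).
Jacobian J = [[-2·x + 4·y^2, 8·x·y + 2·y], [0, -8·y - 2·sin(y) + 4]].
At the point, J = [[28.0000, -25.0000], [0.0000, -17.196944]] (det J = -481.514440).
Solving J·Δ = −F gives Δ = (0.2825, -1.0236).
Then the next iterate is (x, y)₁ = (-1.2175, 1.4764).
Re-evaluating at (-1.2175, 1.4764): F = (-9.917966, -3.624915), so ‖F‖₂ = 10.5596.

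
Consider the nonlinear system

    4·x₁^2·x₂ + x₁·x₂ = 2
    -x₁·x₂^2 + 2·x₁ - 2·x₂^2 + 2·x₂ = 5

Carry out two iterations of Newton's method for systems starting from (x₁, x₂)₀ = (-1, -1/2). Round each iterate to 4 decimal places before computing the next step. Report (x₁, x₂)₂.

(-1.8336, 4.0609)

At (-1, -1/2): F = (-3.5000, -8.2500).
Jacobian J = [[8·x₁·x₂ + x₂, 4·x₁^2 + x₁], [-x₂^2 + 2, -2·x₁·x₂ - 4·x₂ + 2]].
At the point, J = [[3.5000, 3.0000], [1.7500, 3.0000]] (det J = 5.2500).
Solving J·Δ = −F gives Δ = (-2.7143, 4.3333).
Then the next iterate is (x₁, x₂)₁ = (-3.7143, 3.8333).
Round to (-3.7143, 3.8333) and repeat: F = (195.299177, 20.428248), J = [[-110.070910, 51.469798], [-12.694189, 15.142852]].
Δ = (1.8807, 0.2276), so (x₁, x₂)₂ = (-1.8336, 4.0609).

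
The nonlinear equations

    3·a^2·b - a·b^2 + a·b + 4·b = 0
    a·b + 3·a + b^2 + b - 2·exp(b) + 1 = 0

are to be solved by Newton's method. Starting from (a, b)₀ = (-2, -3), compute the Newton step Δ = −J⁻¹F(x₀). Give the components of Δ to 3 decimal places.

(0.919, 0.972)

At (-2, -3): F = (-24.000, 6.90043).
Jacobian J = [[6·a·b - b^2 + b, 3·a^2 - 2·a·b + a + 4], [b + 3, a + 2·b - 2·exp(b) + 1]].
At the point, J = [[24.000, 2.000], [0.000, -7.09957]] (det J = -170.38978).
Solving J·Δ = −F gives Δ = (0.919, 0.972).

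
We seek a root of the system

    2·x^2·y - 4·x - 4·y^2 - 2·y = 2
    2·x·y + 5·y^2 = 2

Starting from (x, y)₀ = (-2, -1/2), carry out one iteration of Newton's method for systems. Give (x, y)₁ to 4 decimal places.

(1.0500, -0.7000)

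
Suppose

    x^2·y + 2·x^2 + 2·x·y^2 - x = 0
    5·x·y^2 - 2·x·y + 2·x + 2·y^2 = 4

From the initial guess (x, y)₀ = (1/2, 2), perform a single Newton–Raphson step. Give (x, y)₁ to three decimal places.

(0.308, 1.439)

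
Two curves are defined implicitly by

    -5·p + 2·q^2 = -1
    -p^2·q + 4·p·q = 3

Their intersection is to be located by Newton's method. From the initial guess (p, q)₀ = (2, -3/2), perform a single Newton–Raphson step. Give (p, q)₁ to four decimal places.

(-1.6000, 0.7500)

At (2, -3/2): F = (-4.5000, -9.0000).
Jacobian J = [[-5, 4·q], [-2·p·q + 4·q, -p^2 + 4·p]].
At the point, J = [[-5.0000, -6.0000], [0.0000, 4.0000]] (det J = -20.0000).
Solving J·Δ = −F gives Δ = (-3.6000, 2.2500).
Then the next iterate is (p, q)₁ = (-1.6000, 0.7500).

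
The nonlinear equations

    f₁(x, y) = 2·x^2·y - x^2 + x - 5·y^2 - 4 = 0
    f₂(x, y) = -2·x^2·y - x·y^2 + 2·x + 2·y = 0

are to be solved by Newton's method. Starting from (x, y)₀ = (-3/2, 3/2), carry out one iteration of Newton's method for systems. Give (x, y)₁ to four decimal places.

(-0.7679, -0.0153)

At (-3/2, 3/2): F = (-12.2500, -3.3750).
Jacobian J = [[4·x·y - 2·x + 1, 2·x^2 - 10·y], [-4·x·y - y^2 + 2, -2·x^2 - 2·x·y + 2]].
At the point, J = [[-5.0000, -10.5000], [8.7500, 2.0000]] (det J = 81.8750).
Solving J·Δ = −F gives Δ = (0.7321, -1.5153).
Then the next iterate is (x, y)₁ = (-0.7679, -0.0153).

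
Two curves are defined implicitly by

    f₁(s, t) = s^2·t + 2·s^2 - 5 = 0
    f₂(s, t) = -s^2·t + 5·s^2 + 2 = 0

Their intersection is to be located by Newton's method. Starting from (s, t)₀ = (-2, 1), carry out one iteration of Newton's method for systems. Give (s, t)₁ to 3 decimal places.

(-1.107, 1.929)

At (-2, 1): F = (7.000, 18.000).
Jacobian J = [[2·s·t + 4·s, s^2], [-2·s·t + 10·s, -s^2]].
At the point, J = [[-12.000, 4.000], [-16.000, -4.000]] (det J = 112.000).
Solving J·Δ = −F gives Δ = (0.893, 0.929).
Then the next iterate is (s, t)₁ = (-1.107, 1.929).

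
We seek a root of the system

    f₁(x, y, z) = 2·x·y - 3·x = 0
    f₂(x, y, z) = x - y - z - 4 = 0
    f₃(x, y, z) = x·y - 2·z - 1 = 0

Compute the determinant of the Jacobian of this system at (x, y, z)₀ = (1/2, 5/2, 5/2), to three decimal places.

4.500

J = [[2·y - 3, 2·x, 0], [1, -1, -1], [y, x, -2]].
At the point, J = [[2.000, 1.000, 0.000], [1.000, -1.000, -1.000], [2.500, 0.500, -2.000]].
det J = 4.500.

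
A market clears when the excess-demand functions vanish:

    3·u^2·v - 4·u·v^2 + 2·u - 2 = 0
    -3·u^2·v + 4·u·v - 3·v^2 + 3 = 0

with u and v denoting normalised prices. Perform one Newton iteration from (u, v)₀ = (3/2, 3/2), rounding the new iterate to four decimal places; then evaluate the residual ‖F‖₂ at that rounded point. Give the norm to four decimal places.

1.0648

At (3/2, 3/2): F = (-2.3750, -4.8750).
Jacobian J = [[6·u·v - 4·v^2 + 2, 3·u^2 - 8·u·v], [-6·u·v + 4·v, -3·u^2 + 4·u - 6·v]].
At the point, J = [[6.5000, -11.2500], [-7.5000, -9.7500]] (det J = -147.7500).
Solving J·Δ = −F gives Δ = (-0.2145, -0.3350).
Then the next iterate is (u, v)₁ = (1.2855, 1.1650).
Re-evaluating at (1.2855, 1.1650): F = (-0.632328, -0.856768), so ‖F‖₂ = 1.0648.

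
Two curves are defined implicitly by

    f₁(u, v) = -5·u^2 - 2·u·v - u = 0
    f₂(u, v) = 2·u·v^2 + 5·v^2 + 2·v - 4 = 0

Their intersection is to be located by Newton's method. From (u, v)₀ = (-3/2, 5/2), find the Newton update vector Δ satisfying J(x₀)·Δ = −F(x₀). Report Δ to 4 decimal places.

(0.9574, -2.1223)

At (-3/2, 5/2): F = (-2.2500, 13.5000).
Jacobian J = [[-10·u - 2·v - 1, -2·u], [2·v^2, 4·u·v + 10·v + 2]].
At the point, J = [[9.0000, 3.0000], [12.5000, 12.0000]] (det J = 70.5000).
Solving J·Δ = −F gives Δ = (0.9574, -2.1223).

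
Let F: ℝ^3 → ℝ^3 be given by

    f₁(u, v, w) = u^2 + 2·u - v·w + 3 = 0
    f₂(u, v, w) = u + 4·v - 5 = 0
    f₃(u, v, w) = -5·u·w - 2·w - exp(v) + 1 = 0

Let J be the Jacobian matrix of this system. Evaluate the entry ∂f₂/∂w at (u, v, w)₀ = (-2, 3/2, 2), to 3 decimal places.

∂f₂/∂w = 0.
At (-2, 3/2, 2) this is 0.000.

0.000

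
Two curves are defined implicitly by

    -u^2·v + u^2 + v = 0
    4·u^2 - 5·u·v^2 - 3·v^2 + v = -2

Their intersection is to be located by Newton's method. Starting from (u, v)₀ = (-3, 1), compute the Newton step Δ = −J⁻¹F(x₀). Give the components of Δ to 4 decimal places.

At (-3, 1): F = (1.0000, 51.0000).
Jacobian J = [[-2·u·v + 2·u, -u^2 + 1], [8·u - 5·v^2, -10·u·v - 6·v + 1]].
At the point, J = [[0.0000, -8.0000], [-29.0000, 25.0000]] (det J = -232.0000).
Solving J·Δ = −F gives Δ = (1.8664, 0.1250).

(1.8664, 0.1250)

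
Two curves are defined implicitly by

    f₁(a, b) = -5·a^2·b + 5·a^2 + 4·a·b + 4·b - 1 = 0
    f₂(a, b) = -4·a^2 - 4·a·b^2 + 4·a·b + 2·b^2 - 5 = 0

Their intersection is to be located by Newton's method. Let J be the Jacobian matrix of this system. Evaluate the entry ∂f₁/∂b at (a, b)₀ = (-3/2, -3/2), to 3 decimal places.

∂f₁/∂b = -5·a^2 + 4·a + 4.
At (-3/2, -3/2) this is -13.250.

-13.250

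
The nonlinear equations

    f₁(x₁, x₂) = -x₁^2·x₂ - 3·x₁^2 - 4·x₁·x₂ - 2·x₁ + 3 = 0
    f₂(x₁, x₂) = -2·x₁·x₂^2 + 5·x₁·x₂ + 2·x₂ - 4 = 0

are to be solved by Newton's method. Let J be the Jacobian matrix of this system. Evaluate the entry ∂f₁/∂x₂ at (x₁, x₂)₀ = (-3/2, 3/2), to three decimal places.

∂f₁/∂x₂ = -x₁^2 - 4·x₁.
At (-3/2, 3/2) this is 3.750.

3.750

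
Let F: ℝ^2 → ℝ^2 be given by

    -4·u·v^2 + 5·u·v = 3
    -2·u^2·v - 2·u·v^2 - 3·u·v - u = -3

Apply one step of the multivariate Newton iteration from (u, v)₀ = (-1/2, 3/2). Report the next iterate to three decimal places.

At (-1/2, 3/2): F = (-2.250, 7.250).
Jacobian J = [[-4·v^2 + 5·v, -8·u·v + 5·u], [-4·u·v - 2·v^2 - 3·v - 1, -2·u^2 - 4·u·v - 3·u]].
At the point, J = [[-1.500, 3.500], [-7.000, 4.000]] (det J = 18.500).
Solving J·Δ = −F gives Δ = (1.858, 1.439).
Then the next iterate is (u, v)₁ = (1.358, 2.939).

(1.358, 2.939)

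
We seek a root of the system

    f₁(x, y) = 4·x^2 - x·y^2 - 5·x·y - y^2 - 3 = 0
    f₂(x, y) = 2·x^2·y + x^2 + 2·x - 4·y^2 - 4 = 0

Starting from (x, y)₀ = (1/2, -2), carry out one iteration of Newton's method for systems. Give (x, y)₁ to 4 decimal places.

At (1/2, -2): F = (-3.0000, -19.7500).
Jacobian J = [[8·x - y^2 - 5·y, -2·x·y - 5·x - 2·y], [4·x·y + 2·x + 2, 2·x^2 - 8·y]].
At the point, J = [[10.0000, 3.5000], [-1.0000, 16.5000]] (det J = 168.5000).
Solving J·Δ = −F gives Δ = (-0.1165, 1.1899).
Then the next iterate is (x, y)₁ = (0.3835, -0.8101).

(0.3835, -0.8101)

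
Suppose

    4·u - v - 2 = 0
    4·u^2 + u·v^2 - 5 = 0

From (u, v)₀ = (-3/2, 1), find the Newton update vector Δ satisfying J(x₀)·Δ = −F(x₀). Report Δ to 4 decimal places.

At (-3/2, 1): F = (-9.0000, 2.5000).
Jacobian J = [[4, -1], [8·u + v^2, 2·u·v]].
At the point, J = [[4.0000, -1.0000], [-11.0000, -3.0000]] (det J = -23.0000).
Solving J·Δ = −F gives Δ = (1.2826, -3.8696).

(1.2826, -3.8696)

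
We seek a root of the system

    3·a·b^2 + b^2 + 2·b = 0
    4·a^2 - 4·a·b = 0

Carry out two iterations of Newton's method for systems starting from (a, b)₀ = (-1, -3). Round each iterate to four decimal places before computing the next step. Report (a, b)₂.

(-0.6778, -0.3814)

At (-1, -3): F = (-24.0000, -8.0000).
Jacobian J = [[3·b^2, 6·a·b + 2·b + 2], [8·a - 4·b, -4·a]].
At the point, J = [[27.0000, 14.0000], [4.0000, 4.0000]] (det J = 52.0000).
Solving J·Δ = −F gives Δ = (-0.3077, 2.3077).
Then the next iterate is (a, b)₁ = (-1.3077, -0.6923).
Round to (-1.3077, -0.6923) and repeat: F = (-2.785581, 3.219034), J = [[1.437838, 6.047324], [-7.6924, 5.2308]].
Δ = (0.6299, 0.3109), so (a, b)₂ = (-0.6778, -0.3814).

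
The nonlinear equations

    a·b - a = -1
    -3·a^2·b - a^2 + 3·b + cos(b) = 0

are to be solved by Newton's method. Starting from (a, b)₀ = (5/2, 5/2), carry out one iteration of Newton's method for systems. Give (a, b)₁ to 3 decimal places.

(2.030, 0.882)

At (5/2, 5/2): F = (4.750, -46.42614).
Jacobian J = [[b - 1, a], [-6·a·b - 2·a, -3·a^2 - sin(b) + 3]].
At the point, J = [[1.500, 2.500], [-42.500, -16.34847]] (det J = 81.72729).
Solving J·Δ = −F gives Δ = (-0.470, -1.618).
Then the next iterate is (a, b)₁ = (2.030, 0.882).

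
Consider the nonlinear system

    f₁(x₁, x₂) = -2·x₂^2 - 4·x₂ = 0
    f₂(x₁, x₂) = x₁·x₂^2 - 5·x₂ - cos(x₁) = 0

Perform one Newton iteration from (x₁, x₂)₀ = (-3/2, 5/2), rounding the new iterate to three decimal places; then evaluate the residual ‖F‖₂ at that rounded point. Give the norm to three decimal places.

7.761

At (-3/2, 5/2): F = (-22.500, -21.94574).
Jacobian J = [[0, -4·x₂ - 4], [x₂^2 + sin(x₁), 2·x₁·x₂ - 5]].
At the point, J = [[0.000, -14.000], [5.25251, -12.500]] (det J = 73.53507).
Solving J·Δ = −F gives Δ = (0.353, -1.607).
Then the next iterate is (x₁, x₂)₁ = (-1.147, 0.893).
Re-evaluating at (-1.147, 0.893): F = (-5.16690, -5.79090), so ‖F‖₂ = 7.761.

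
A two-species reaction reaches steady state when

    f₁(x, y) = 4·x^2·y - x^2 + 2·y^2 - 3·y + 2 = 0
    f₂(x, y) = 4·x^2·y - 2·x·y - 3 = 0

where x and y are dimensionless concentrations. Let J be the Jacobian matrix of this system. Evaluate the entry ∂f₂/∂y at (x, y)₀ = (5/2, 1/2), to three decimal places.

20.000

∂f₂/∂y = 4·x^2 - 2·x.
At (5/2, 1/2) this is 20.000.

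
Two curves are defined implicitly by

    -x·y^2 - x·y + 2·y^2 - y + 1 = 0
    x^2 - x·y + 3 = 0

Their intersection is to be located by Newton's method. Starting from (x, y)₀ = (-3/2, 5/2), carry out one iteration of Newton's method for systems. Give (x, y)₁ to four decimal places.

At (-3/2, 5/2): F = (24.1250, 9.0000).
Jacobian J = [[-y^2 - y, -2·x·y - x + 4·y - 1], [2·x - y, -x]].
At the point, J = [[-8.7500, 18.0000], [-5.5000, 1.5000]] (det J = 85.8750).
Solving J·Δ = −F gives Δ = (1.4651, -0.6281).
Then the next iterate is (x, y)₁ = (-0.0349, 1.8719).

(-0.0349, 1.8719)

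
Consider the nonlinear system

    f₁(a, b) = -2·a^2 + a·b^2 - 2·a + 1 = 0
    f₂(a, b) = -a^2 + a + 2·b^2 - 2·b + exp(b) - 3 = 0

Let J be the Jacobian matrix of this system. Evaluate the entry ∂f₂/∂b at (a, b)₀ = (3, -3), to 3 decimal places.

-13.950

∂f₂/∂b = 4·b + exp(b) - 2.
At (3, -3) this is -13.950.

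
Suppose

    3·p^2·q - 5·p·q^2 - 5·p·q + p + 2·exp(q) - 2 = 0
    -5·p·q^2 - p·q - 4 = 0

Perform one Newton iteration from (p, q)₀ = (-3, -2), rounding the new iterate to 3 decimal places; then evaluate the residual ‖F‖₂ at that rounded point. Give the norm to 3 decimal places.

15.853

At (-3, -2): F = (-28.72933, 50.000).
Jacobian J = [[6·p·q - 5·q^2 - 5·q + 1, 3·p^2 - 10·p·q - 5·p + 2·exp(q)], [-5·q^2 - q, -10·p·q - p]].
At the point, J = [[27.000, -17.72933], [-18.000, -57.000]] (det J = -1858.12793).
Solving J·Δ = −F gives Δ = (1.358, 0.448).
Then the next iterate is (p, q)₁ = (-1.642, -1.552).
Re-evaluating at (-1.642, -1.552): F = (-8.73815, 13.22708), so ‖F‖₂ = 15.853.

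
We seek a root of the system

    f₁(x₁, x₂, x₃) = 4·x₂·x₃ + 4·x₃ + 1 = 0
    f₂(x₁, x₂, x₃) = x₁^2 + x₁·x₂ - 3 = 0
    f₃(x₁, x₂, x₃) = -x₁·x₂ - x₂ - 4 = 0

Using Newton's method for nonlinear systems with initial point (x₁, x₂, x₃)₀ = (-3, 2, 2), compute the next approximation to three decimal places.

At (-3, 2, 2): F = (25.000, 0.000, 0.000).
Jacobian J = [[0, 4·x₃, 4·x₂ + 4], [2·x₁ + x₂, x₁, 0], [-x₂, -x₁ - 1, 0]].
At the point, J = [[0.000, 8.000, 12.000], [-4.000, -3.000, 0.000], [-2.000, 2.000, 0.000]] (det J = -168.000).
Solving J·Δ = −F gives Δ = (0.000, 0.000, -2.083).
Then the next iterate is (x₁, x₂, x₃)₁ = (-3.000, 2.000, -0.083).

(-3.000, 2.000, -0.083)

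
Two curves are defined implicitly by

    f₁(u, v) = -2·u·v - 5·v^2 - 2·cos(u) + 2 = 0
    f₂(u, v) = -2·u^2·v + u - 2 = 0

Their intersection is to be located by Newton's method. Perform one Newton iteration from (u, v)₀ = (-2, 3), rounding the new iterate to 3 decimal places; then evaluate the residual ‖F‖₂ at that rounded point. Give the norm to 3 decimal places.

At (-2, 3): F = (-30.16771, -28.000).
Jacobian J = [[-2·v + 2·sin(u), -2·u - 10·v], [-4·u·v + 1, -2·u^2]].
At the point, J = [[-7.81859, -26.000], [25.000, -8.000]] (det J = 712.54876).
Solving J·Δ = −F gives Δ = (0.683, -1.366).
Then the next iterate is (u, v)₁ = (-1.317, 1.634).
Re-evaluating at (-1.317, 1.634): F = (-7.54798, -8.98531), so ‖F‖₂ = 11.735.

11.735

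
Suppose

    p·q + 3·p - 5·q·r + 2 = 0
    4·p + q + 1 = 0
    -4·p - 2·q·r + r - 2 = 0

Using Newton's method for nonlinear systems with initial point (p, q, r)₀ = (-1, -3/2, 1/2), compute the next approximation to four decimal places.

(-0.3185, 0.2742, 0.6250)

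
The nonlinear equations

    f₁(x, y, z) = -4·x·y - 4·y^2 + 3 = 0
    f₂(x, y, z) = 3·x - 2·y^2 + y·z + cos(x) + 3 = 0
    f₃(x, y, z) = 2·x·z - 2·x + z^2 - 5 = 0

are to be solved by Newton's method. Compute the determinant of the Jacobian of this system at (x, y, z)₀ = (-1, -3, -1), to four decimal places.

J = [[-4·y, -4·x - 8·y, 0], [-sin(x) + 3, -4·y + z, y], [2·z - 2, 0, 2·x + 2·z]].
At the point, J = [[12.0000, 28.0000, 0.0000], [3.841471, 11.0000, -3.0000], [-4.0000, 0.0000, -4.0000]].
det J = 238.2448.

238.2448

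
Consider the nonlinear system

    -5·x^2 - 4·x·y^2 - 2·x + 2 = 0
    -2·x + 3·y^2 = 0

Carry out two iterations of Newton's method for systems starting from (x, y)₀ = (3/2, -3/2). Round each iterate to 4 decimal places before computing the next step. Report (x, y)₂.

At (3/2, -3/2): F = (-25.7500, 3.7500).
Jacobian J = [[-10·x - 4·y^2 - 2, -8·x·y], [-2, 6·y]].
At the point, J = [[-26.0000, 18.0000], [-2.0000, -9.0000]] (det J = 270.0000).
Solving J·Δ = −F gives Δ = (-0.6083, 0.5519).
Then the next iterate is (x, y)₁ = (0.8917, -0.9481).
Round to (0.8917, -0.9481) and repeat: F = (-6.965218, 0.913281), J = [[-14.512574, 6.763366], [-2.0000, -5.6886]].
Δ = (-0.3481, 0.2829), so (x, y)₂ = (0.5436, -0.6652).

(0.5436, -0.6652)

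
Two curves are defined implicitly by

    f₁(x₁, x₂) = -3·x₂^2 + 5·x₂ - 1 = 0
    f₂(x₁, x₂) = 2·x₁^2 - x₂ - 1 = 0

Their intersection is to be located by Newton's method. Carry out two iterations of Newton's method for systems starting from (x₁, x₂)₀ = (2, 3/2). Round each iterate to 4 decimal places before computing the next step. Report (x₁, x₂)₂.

At (2, 3/2): F = (-0.2500, 5.5000).
Jacobian J = [[0, -6·x₂ + 5], [4·x₁, -1]].
At the point, J = [[0.0000, -4.0000], [8.0000, -1.0000]] (det J = 32.0000).
Solving J·Δ = −F gives Δ = (-0.6953, -0.0625).
Then the next iterate is (x₁, x₂)₁ = (1.3047, 1.4375).
Round to (1.3047, 1.4375) and repeat: F = (-0.011719, 0.966984), J = [[0.0000, -3.6250], [5.2188, -1.0000]].
Δ = (-0.1859, -0.0032), so (x₁, x₂)₂ = (1.1188, 1.4343).

(1.1188, 1.4343)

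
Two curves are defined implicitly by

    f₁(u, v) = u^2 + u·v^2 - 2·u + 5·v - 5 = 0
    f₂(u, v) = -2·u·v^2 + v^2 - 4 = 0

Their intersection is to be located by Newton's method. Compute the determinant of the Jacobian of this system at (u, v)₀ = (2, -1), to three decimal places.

J = [[2·u + v^2 - 2, 2·u·v + 5], [-2·v^2, -4·u·v + 2·v]].
At the point, J = [[3.000, 1.000], [-2.000, 6.000]].
det J = 20.000.

20.000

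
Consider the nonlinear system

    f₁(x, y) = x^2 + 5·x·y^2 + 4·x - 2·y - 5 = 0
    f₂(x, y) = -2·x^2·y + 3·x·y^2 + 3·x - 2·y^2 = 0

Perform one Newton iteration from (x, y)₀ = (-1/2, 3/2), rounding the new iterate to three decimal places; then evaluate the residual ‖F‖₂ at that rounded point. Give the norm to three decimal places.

66.518

At (-1/2, 3/2): F = (-15.375, -10.125).
Jacobian J = [[2·x + 5·y^2 + 4, 10·x·y - 2], [-4·x·y + 3·y^2 + 3, -2·x^2 + 6·x·y - 4·y]].
At the point, J = [[14.250, -9.500], [12.750, -11.000]] (det J = -35.625).
Solving J·Δ = −F gives Δ = (2.047, 1.453).
Then the next iterate is (x, y)₁ = (1.547, 2.953).
Re-evaluating at (1.547, 2.953): F = (65.12603, 13.53678), so ‖F‖₂ = 66.518.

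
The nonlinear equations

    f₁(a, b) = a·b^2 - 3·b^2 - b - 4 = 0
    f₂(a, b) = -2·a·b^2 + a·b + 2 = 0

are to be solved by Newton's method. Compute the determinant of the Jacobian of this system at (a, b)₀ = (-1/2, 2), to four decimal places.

J = [[b^2, 2·a·b - 6·b - 1], [-2·b^2 + b, -4·a·b + a]].
At the point, J = [[4.0000, -15.0000], [-6.0000, 3.5000]].
det J = -76.0000.

-76.0000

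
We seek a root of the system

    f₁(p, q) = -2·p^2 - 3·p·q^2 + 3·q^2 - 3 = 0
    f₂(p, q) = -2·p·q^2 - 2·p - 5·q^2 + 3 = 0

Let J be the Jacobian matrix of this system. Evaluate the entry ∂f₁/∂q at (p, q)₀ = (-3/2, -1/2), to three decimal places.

∂f₁/∂q = -6·p·q + 6·q.
At (-3/2, -1/2) this is -7.500.

-7.500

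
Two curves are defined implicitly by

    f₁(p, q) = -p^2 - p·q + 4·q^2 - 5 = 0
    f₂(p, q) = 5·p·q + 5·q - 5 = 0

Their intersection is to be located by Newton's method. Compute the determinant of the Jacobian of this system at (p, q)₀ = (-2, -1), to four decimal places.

-55.0000

J = [[-2·p - q, -p + 8·q], [5·q, 5·p + 5]].
At the point, J = [[5.0000, -6.0000], [-5.0000, -5.0000]].
det J = -55.0000.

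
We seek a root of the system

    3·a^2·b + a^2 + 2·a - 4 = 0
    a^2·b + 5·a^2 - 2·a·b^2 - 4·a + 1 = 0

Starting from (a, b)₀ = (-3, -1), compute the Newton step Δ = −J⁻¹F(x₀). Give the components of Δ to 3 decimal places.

(1.824, 0.091)

At (-3, -1): F = (-28.000, 55.000).
Jacobian J = [[6·a·b + 2·a + 2, 3·a^2], [2·a·b + 10·a - 2·b^2 - 4, a^2 - 4·a·b]].
At the point, J = [[14.000, 27.000], [-30.000, -3.000]] (det J = 768.000).
Solving J·Δ = −F gives Δ = (1.824, 0.091).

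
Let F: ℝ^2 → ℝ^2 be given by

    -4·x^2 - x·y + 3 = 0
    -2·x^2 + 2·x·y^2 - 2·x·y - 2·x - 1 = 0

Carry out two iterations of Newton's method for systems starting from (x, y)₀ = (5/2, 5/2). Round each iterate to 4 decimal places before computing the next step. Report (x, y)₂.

At (5/2, 5/2): F = (-28.2500, 0.2500).
Jacobian J = [[-8·x - y, -x], [-4·x + 2·y^2 - 2·y - 2, 4·x·y - 2·x]].
At the point, J = [[-22.5000, -2.5000], [-4.5000, 20.0000]] (det J = -461.2500).
Solving J·Δ = −F gives Δ = (-1.2236, -0.2878).
Then the next iterate is (x, y)₁ = (1.2764, 2.2122).
Round to (1.2764, 2.2122) and repeat: F = (-6.340440, 0.034468), J = [[-12.4234, -1.2764], [-1.742342, 8.741808]].
Δ = (-0.4997, -0.1035), so (x, y)₂ = (0.7767, 2.1087).

(0.7767, 2.1087)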